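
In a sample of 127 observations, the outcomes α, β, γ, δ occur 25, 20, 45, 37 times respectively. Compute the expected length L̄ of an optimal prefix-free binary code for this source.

Probabilities are the counts divided by 127.
Repeatedly combine the two least-probable nodes; the expected code length is the sum of the merged weights.
merge 20/127 + 25/127 → 45/127
merge 37/127 + 45/127 → 82/127
merge 45/127 + 82/127 → 1
L = 45/127 + 82/127 + 1 = 2 bits/symbol.

2 bits/symbol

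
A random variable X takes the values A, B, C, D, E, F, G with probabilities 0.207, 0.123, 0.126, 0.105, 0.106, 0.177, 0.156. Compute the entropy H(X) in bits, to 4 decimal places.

H = −Σ pᵢ log₂ pᵢ.
−0.207·log₂(0.207) = 0.4704
−0.123·log₂(0.123) = 0.3719
−0.126·log₂(0.126) = 0.3766
−0.105·log₂(0.105) = 0.3414
−0.106·log₂(0.106) = 0.3432
−0.177·log₂(0.177) = 0.4422
−0.156·log₂(0.156) = 0.4181
Sum ≈ 2.7637 → 2.7637 bits.

2.7637 bits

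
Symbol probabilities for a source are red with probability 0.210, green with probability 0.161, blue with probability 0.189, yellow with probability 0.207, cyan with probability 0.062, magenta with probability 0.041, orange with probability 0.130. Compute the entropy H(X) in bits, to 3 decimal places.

2.642 bits

H = −Σ pᵢ log₂ pᵢ.
−0.210·log₂(0.210) = 0.4728
−0.161·log₂(0.161) = 0.4242
−0.189·log₂(0.189) = 0.4543
−0.207·log₂(0.207) = 0.4704
−0.062·log₂(0.062) = 0.2487
−0.041·log₂(0.041) = 0.1889
−0.130·log₂(0.130) = 0.3826
Sum ≈ 2.6420 → 2.642 bits.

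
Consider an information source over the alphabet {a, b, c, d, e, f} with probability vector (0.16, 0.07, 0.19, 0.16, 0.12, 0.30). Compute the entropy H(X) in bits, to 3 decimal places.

2.458 bits

H = −Σ pᵢ log₂ pᵢ.
−0.16·log₂(0.16) = 0.4230
−0.07·log₂(0.07) = 0.2686
−0.19·log₂(0.19) = 0.4552
−0.16·log₂(0.16) = 0.4230
−0.12·log₂(0.12) = 0.3671
−0.30·log₂(0.30) = 0.5211
Sum ≈ 2.4580 → 2.458 bits.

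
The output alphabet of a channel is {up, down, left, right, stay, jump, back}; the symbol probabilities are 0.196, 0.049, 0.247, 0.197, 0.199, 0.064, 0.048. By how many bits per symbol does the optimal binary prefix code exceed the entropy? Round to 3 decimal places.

0.053 bits

Entropy H = −Σ p log₂ p ≈ 2.5616 bits.
Huffman merges: 6/125+49/1000→97/1000; 8/125+97/1000→161/1000; 161/1000+49/250→357/1000; 197/1000+199/1000→99/250; 247/1000+357/1000→151/250; 99/250+151/250→1. L = 523/200 ≈ 2.6150.
L − H = 2.6150 − 2.5616 = 0.053 bits.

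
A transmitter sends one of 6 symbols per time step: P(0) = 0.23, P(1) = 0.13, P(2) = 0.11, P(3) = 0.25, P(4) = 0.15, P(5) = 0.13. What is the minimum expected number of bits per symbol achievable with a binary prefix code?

2.52 bits/symbol

Repeatedly combine the two least-probable nodes; the expected code length is the sum of the merged weights.
merge 11/100 + 13/100 → 6/25
merge 13/100 + 3/20 → 7/25
merge 23/100 + 6/25 → 47/100
merge 1/4 + 7/25 → 53/100
merge 47/100 + 53/100 → 1
L = 6/25 + 7/25 + 47/100 + 53/100 + 1 = 63/25 = 2.52 bits/symbol.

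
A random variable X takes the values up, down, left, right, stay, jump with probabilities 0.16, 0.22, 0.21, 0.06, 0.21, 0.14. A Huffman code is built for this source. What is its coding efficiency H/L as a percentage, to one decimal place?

97.3%

Entropy H = −Σ p log₂ p ≈ 2.4899 bits.
Huffman merges: 3/50+7/50→1/5; 4/25+1/5→9/25; 21/100+21/100→21/50; 11/50+9/25→29/50; 21/50+29/50→1. L = 64/25 ≈ 2.5600.
Efficiency = H/L = 2.4899/2.5600 = 97.3%.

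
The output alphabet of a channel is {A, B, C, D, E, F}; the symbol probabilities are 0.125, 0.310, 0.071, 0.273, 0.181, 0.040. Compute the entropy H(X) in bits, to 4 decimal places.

2.3132 bits

H = −Σ pᵢ log₂ pᵢ.
−0.125·log₂(0.125) = 0.3750
−0.310·log₂(0.310) = 0.5238
−0.071·log₂(0.071) = 0.2709
−0.273·log₂(0.273) = 0.5113
−0.181·log₂(0.181) = 0.4463
−0.040·log₂(0.040) = 0.1858
Sum ≈ 2.3132 → 2.3132 bits.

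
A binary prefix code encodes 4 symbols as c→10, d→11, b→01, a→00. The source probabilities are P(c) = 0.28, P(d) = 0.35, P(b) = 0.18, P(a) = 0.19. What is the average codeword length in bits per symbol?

2 bits/symbol

L̄ = Σ pᵢ·ℓᵢ = 0.28·2 + 0.35·2 + 0.18·2 + 0.19·2 = 2 bits/symbol.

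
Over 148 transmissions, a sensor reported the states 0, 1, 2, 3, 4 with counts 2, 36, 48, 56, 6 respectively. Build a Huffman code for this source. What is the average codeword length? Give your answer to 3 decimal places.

1.973 bits/symbol

Probabilities are the counts divided by 148.
Repeatedly combine the two least-probable nodes; the expected code length is the sum of the merged weights.
merge 1/74 + 3/74 → 2/37
merge 2/37 + 9/37 → 11/37
merge 11/37 + 12/37 → 23/37
merge 14/37 + 23/37 → 1
L = 2/37 + 11/37 + 23/37 + 1 = 73/37 ≈ 1.973 bits/symbol.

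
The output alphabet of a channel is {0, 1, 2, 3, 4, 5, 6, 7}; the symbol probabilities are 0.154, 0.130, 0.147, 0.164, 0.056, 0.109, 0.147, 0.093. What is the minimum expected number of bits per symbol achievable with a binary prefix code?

Repeatedly combine the two least-probable nodes; the expected code length is the sum of the merged weights.
merge 7/125 + 93/1000 → 149/1000
merge 109/1000 + 13/100 → 239/1000
merge 147/1000 + 147/1000 → 147/500
merge 149/1000 + 77/500 → 303/1000
merge 41/250 + 239/1000 → 403/1000
merge 147/500 + 303/1000 → 597/1000
merge 403/1000 + 597/1000 → 1
L = 149/1000 + 239/1000 + 147/500 + 303/1000 + 403/1000 + 597/1000 + 1 = 597/200 = 2.985 bits/symbol.

2.985 bits/symbol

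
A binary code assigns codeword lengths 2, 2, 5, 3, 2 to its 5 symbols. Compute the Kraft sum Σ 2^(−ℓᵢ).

With common denominator 2^5 = 32: Σ 2^(−ℓᵢ) = 8/32 + 8/32 + 1/32 + 4/32 + 8/32 = 29/32 = 0.90625.

0.90625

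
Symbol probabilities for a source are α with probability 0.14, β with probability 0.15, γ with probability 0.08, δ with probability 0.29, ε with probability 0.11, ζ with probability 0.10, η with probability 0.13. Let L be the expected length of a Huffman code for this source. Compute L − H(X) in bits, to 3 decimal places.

Entropy H = −Σ p log₂ p ≈ 2.6822 bits.
Huffman merges: 2/25+1/10→9/50; 11/100+13/100→6/25; 7/50+3/20→29/100; 9/50+6/25→21/50; 29/100+29/100→29/50; 21/50+29/50→1. L = 271/100 ≈ 2.7100.
L − H = 2.7100 − 2.6822 = 0.028 bits.

0.028 bits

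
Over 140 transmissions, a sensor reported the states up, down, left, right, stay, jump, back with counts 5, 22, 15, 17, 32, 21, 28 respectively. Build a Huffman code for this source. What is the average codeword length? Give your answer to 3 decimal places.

2.714 bits/symbol

Probabilities are the counts divided by 140.
Repeatedly combine the two least-probable nodes; the expected code length is the sum of the merged weights.
merge 1/28 + 3/28 → 1/7
merge 17/140 + 1/7 → 37/140
merge 3/20 + 11/70 → 43/140
merge 1/5 + 8/35 → 3/7
merge 37/140 + 43/140 → 4/7
merge 3/7 + 4/7 → 1
L = 1/7 + 37/140 + 43/140 + 3/7 + 4/7 + 1 = 19/7 ≈ 2.714 bits/symbol.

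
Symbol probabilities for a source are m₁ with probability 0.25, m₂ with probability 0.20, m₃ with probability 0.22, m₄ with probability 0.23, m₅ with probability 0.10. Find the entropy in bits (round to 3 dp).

H = −Σ pᵢ log₂ pᵢ.
−0.25·log₂(0.25) = 0.5000
−0.20·log₂(0.20) = 0.4644
−0.22·log₂(0.22) = 0.4806
−0.23·log₂(0.23) = 0.4877
−0.10·log₂(0.10) = 0.3322
Sum ≈ 2.2648 → 2.265 bits.

2.265 bits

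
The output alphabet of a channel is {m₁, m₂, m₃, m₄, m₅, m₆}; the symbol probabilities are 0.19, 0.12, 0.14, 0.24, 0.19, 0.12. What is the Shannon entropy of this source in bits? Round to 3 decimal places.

H = −Σ pᵢ log₂ pᵢ.
−0.19·log₂(0.19) = 0.4552
−0.12·log₂(0.12) = 0.3671
−0.14·log₂(0.14) = 0.3971
−0.24·log₂(0.24) = 0.4941
−0.19·log₂(0.19) = 0.4552
−0.12·log₂(0.12) = 0.3671
Sum ≈ 2.5358 → 2.536 bits.

2.536 bits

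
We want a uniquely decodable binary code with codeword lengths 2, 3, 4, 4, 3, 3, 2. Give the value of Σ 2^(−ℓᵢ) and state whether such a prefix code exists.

With common denominator 2^4 = 16: Σ 2^(−ℓᵢ) = 4/16 + 2/16 + 1/16 + 1/16 + 2/16 + 2/16 + 4/16 = 16/16 = 1.
Kraft's inequality requires Σ ≤ 1; here Σ = 1 ≤ 1, so such a prefix code exists.

1; yes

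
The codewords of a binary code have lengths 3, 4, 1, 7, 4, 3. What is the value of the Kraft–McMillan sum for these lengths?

0.8828125

With common denominator 2^7 = 128: Σ 2^(−ℓᵢ) = 16/128 + 8/128 + 64/128 + 1/128 + 8/128 + 16/128 = 113/128 = 0.8828125.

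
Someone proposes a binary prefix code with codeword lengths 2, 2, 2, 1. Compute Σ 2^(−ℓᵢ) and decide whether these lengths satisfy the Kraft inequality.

With common denominator 2^2 = 4: Σ 2^(−ℓᵢ) = 1/4 + 1/4 + 1/4 + 2/4 = 5/4 = 1.25.
Kraft's inequality requires Σ ≤ 1; here Σ = 1.25 > 1, so no such prefix code exists.

1.25; no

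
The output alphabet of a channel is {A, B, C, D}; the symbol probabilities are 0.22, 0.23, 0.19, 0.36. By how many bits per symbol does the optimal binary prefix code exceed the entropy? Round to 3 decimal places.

0.046 bits

Entropy H = −Σ p log₂ p ≈ 1.9541 bits.
Huffman merges: 19/100+11/50→41/100; 23/100+9/25→59/100; 41/100+59/100→1. L = 2 ≈ 2.0000.
L − H = 2.0000 − 1.9541 = 0.046 bits.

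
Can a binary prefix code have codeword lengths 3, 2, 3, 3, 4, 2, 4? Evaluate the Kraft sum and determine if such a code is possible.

With common denominator 2^4 = 16: Σ 2^(−ℓᵢ) = 2/16 + 4/16 + 2/16 + 2/16 + 1/16 + 4/16 + 1/16 = 16/16 = 1.
Kraft's inequality requires Σ ≤ 1; here Σ = 1 ≤ 1, so such a prefix code exists.

1; yes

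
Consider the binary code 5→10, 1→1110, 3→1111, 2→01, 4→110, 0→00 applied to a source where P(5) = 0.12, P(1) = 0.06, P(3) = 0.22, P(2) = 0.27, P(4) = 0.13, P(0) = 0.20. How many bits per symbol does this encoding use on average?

2.69 bits/symbol

L̄ = Σ pᵢ·ℓᵢ = 0.12·2 + 0.06·4 + 0.22·4 + 0.27·2 + 0.13·3 + 0.20·2 = 2.69 bits/symbol.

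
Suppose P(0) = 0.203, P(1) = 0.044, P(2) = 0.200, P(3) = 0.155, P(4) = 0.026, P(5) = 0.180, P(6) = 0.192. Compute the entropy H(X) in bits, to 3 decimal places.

2.586 bits

H = −Σ pᵢ log₂ pᵢ.
−0.203·log₂(0.203) = 0.4670
−0.044·log₂(0.044) = 0.1983
−0.200·log₂(0.200) = 0.4644
−0.155·log₂(0.155) = 0.4169
−0.026·log₂(0.026) = 0.1369
−0.180·log₂(0.180) = 0.4453
−0.192·log₂(0.192) = 0.4571
Sum ≈ 2.5859 → 2.586 bits.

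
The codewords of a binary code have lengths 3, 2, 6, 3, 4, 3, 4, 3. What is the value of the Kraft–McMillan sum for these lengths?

0.890625

With common denominator 2^6 = 64: Σ 2^(−ℓᵢ) = 8/64 + 16/64 + 1/64 + 8/64 + 4/64 + 8/64 + 4/64 + 8/64 = 57/64 = 0.890625.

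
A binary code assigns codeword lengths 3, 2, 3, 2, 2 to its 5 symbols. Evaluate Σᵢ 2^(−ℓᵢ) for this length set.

1

With common denominator 2^3 = 8: Σ 2^(−ℓᵢ) = 1/8 + 2/8 + 1/8 + 2/8 + 2/8 = 8/8 = 1.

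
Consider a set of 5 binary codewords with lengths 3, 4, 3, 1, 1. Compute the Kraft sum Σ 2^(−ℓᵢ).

1.3125

With common denominator 2^4 = 16: Σ 2^(−ℓᵢ) = 2/16 + 1/16 + 2/16 + 8/16 + 8/16 = 21/16 = 1.3125.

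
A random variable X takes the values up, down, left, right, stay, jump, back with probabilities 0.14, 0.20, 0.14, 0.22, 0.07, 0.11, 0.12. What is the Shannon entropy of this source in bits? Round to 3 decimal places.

H = −Σ pᵢ log₂ pᵢ.
−0.14·log₂(0.14) = 0.3971
−0.20·log₂(0.20) = 0.4644
−0.14·log₂(0.14) = 0.3971
−0.22·log₂(0.22) = 0.4806
−0.07·log₂(0.07) = 0.2686
−0.11·log₂(0.11) = 0.3503
−0.12·log₂(0.12) = 0.3671
Sum ≈ 2.7251 → 2.725 bits.

2.725 bits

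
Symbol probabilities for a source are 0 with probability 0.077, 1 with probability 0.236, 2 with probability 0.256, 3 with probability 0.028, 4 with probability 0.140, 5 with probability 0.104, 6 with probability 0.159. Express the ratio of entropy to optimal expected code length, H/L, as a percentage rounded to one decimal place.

98.8%

Entropy H = −Σ p log₂ p ≈ 2.5826 bits.
Huffman merges: 7/250+77/1000→21/200; 13/125+21/200→209/1000; 7/50+159/1000→299/1000; 209/1000+59/250→89/200; 32/125+299/1000→111/200; 89/200+111/200→1. L = 2613/1000 ≈ 2.6130.
Efficiency = H/L = 2.5826/2.6130 = 98.8%.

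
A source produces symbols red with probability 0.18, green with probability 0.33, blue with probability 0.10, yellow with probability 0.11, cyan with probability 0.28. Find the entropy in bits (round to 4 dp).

H = −Σ pᵢ log₂ pᵢ.
−0.18·log₂(0.18) = 0.4453
−0.33·log₂(0.33) = 0.5278
−0.10·log₂(0.10) = 0.3322
−0.11·log₂(0.11) = 0.3503
−0.28·log₂(0.28) = 0.5142
Sum ≈ 2.1698 → 2.1698 bits.

2.1698 bits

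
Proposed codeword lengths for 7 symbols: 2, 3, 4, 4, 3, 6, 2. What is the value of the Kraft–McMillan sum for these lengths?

With common denominator 2^6 = 64: Σ 2^(−ℓᵢ) = 16/64 + 8/64 + 4/64 + 4/64 + 8/64 + 1/64 + 16/64 = 57/64 = 0.890625.

0.890625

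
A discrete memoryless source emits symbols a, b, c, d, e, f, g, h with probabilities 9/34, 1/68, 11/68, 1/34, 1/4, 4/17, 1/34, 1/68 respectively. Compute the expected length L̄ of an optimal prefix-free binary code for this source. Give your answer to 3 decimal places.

2.426 bits/symbol

Repeatedly combine the two least-probable nodes; the expected code length is the sum of the merged weights.
merge 1/68 + 1/68 → 1/34
merge 1/34 + 1/34 → 1/17
merge 1/34 + 1/17 → 3/34
merge 3/34 + 11/68 → 1/4
merge 4/17 + 1/4 → 33/68
merge 1/4 + 9/34 → 35/68
merge 33/68 + 35/68 → 1
L = 1/34 + 1/17 + 3/34 + 1/4 + 33/68 + 35/68 + 1 = 165/68 ≈ 2.426 bits/symbol.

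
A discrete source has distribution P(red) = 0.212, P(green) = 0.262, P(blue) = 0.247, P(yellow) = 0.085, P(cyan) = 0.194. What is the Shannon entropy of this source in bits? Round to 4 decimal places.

2.2403 bits

H = −Σ pᵢ log₂ pᵢ.
−0.212·log₂(0.212) = 0.4744
−0.262·log₂(0.262) = 0.5063
−0.247·log₂(0.247) = 0.4983
−0.085·log₂(0.085) = 0.3023
−0.194·log₂(0.194) = 0.4590
Sum ≈ 2.2403 → 2.2403 bits.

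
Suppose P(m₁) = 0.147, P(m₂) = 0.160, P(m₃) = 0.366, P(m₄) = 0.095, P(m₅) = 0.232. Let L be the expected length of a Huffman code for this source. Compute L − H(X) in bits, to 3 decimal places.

Entropy H = −Σ p log₂ p ≈ 2.1720 bits.
Huffman merges: 19/200+147/1000→121/500; 4/25+29/125→49/125; 121/500+183/500→76/125; 49/125+76/125→1. L = 1121/500 ≈ 2.2420.
L − H = 2.2420 − 2.1720 = 0.070 bits.

0.070 bits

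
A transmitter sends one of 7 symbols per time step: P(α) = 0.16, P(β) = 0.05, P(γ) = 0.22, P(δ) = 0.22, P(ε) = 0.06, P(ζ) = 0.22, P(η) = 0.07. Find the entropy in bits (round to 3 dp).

2.593 bits

H = −Σ pᵢ log₂ pᵢ.
−0.16·log₂(0.16) = 0.4230
−0.05·log₂(0.05) = 0.2161
−0.22·log₂(0.22) = 0.4806
−0.22·log₂(0.22) = 0.4806
−0.06·log₂(0.06) = 0.2435
−0.22·log₂(0.22) = 0.4806
−0.07·log₂(0.07) = 0.2686
Sum ≈ 2.5929 → 2.593 bits.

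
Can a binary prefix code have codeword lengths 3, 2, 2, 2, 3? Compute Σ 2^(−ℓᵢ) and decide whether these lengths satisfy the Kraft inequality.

1; yes

With common denominator 2^3 = 8: Σ 2^(−ℓᵢ) = 1/8 + 2/8 + 2/8 + 2/8 + 1/8 = 8/8 = 1.
Kraft's inequality requires Σ ≤ 1; here Σ = 1 ≤ 1, so such a prefix code exists.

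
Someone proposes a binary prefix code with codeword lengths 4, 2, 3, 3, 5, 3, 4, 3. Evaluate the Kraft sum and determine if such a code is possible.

With common denominator 2^5 = 32: Σ 2^(−ℓᵢ) = 2/32 + 8/32 + 4/32 + 4/32 + 1/32 + 4/32 + 2/32 + 4/32 = 29/32 = 0.90625.
Kraft's inequality requires Σ ≤ 1; here Σ = 0.90625 ≤ 1, so such a prefix code exists.

0.90625; yes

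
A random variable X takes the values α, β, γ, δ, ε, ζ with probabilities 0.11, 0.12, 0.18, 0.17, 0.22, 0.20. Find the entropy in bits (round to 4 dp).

H = −Σ pᵢ log₂ pᵢ.
−0.11·log₂(0.11) = 0.3503
−0.12·log₂(0.12) = 0.3671
−0.18·log₂(0.18) = 0.4453
−0.17·log₂(0.17) = 0.4346
−0.22·log₂(0.22) = 0.4806
−0.20·log₂(0.20) = 0.4644
Sum ≈ 2.5422 → 2.5422 bits.

2.5422 bits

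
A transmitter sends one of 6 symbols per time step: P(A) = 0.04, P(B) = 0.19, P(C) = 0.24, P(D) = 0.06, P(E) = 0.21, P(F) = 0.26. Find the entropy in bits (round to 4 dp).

H = −Σ pᵢ log₂ pᵢ.
−0.04·log₂(0.04) = 0.1858
−0.19·log₂(0.19) = 0.4552
−0.24·log₂(0.24) = 0.4941
−0.06·log₂(0.06) = 0.2435
−0.21·log₂(0.21) = 0.4728
−0.26·log₂(0.26) = 0.5053
Sum ≈ 2.3568 → 2.3568 bits.

2.3568 bits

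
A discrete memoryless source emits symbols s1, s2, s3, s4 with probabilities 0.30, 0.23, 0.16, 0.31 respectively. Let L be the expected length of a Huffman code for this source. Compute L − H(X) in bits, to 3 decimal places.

0.044 bits

Entropy H = −Σ p log₂ p ≈ 1.9556 bits.
Huffman merges: 4/25+23/100→39/100; 3/10+31/100→61/100; 39/100+61/100→1. L = 2 ≈ 2.0000.
L − H = 2.0000 − 1.9556 = 0.044 bits.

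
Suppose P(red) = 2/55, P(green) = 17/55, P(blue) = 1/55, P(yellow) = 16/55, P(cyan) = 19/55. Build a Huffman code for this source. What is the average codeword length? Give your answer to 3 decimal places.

2.055 bits/symbol

Repeatedly combine the two least-probable nodes; the expected code length is the sum of the merged weights.
merge 1/55 + 2/55 → 3/55
merge 3/55 + 16/55 → 19/55
merge 17/55 + 19/55 → 36/55
merge 19/55 + 36/55 → 1
L = 3/55 + 19/55 + 36/55 + 1 = 113/55 ≈ 2.055 bits/symbol.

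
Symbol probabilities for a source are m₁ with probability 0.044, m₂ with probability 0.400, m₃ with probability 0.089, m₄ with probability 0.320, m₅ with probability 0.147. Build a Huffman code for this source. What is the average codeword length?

2.013 bits/symbol

Repeatedly combine the two least-probable nodes; the expected code length is the sum of the merged weights.
merge 11/250 + 89/1000 → 133/1000
merge 133/1000 + 147/1000 → 7/25
merge 7/25 + 8/25 → 3/5
merge 2/5 + 3/5 → 1
L = 133/1000 + 7/25 + 3/5 + 1 = 2013/1000 = 2.013 bits/symbol.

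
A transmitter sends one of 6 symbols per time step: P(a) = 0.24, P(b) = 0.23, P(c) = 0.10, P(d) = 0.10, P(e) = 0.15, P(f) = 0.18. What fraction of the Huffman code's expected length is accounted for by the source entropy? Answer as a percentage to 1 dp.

98.9%

Entropy H = −Σ p log₂ p ≈ 2.5020 bits.
Huffman merges: 1/10+1/10→1/5; 3/20+9/50→33/100; 1/5+23/100→43/100; 6/25+33/100→57/100; 43/100+57/100→1. L = 253/100 ≈ 2.5300.
Efficiency = H/L = 2.5020/2.5300 = 98.9%.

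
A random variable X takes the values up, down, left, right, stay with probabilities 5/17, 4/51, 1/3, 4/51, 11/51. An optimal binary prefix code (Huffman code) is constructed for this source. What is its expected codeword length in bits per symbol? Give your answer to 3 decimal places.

2.157 bits/symbol

Repeatedly combine the two least-probable nodes; the expected code length is the sum of the merged weights.
merge 4/51 + 4/51 → 8/51
merge 8/51 + 11/51 → 19/51
merge 5/17 + 1/3 → 32/51
merge 19/51 + 32/51 → 1
L = 8/51 + 19/51 + 32/51 + 1 = 110/51 ≈ 2.157 bits/symbol.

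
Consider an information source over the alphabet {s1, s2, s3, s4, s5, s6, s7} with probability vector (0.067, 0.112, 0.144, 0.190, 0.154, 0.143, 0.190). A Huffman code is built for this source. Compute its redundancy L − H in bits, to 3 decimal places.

Entropy H = −Σ p log₂ p ≈ 2.7450 bits.
Huffman merges: 67/1000+14/125→179/1000; 143/1000+18/125→287/1000; 77/500+179/1000→333/1000; 19/100+19/100→19/50; 287/1000+333/1000→31/50; 19/50+31/50→1. L = 2799/1000 ≈ 2.7990.
L − H = 2.7990 − 2.7450 = 0.054 bits.

0.054 bits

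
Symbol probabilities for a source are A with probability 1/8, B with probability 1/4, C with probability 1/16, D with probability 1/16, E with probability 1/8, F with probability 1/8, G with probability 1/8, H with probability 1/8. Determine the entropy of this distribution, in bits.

Each probability is a power of 1/2, so log₂(1/p) is an integer.
H = Σ p·log₂(1/p) = 1/8·3 + 1/4·2 + 1/16·4 + 1/16·4 + 1/8·3 + 1/8·3 + 1/8·3 + 1/8·3 = 2.875 bits.

2.875 bits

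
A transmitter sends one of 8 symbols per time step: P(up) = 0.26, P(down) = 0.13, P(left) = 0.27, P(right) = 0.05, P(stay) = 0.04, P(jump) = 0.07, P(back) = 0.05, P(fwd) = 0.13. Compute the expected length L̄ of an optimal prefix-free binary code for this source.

Repeatedly combine the two least-probable nodes; the expected code length is the sum of the merged weights.
merge 1/25 + 1/20 → 9/100
merge 1/20 + 7/100 → 3/25
merge 9/100 + 3/25 → 21/100
merge 13/100 + 13/100 → 13/50
merge 21/100 + 13/50 → 47/100
merge 13/50 + 27/100 → 53/100
merge 47/100 + 53/100 → 1
L = 9/100 + 3/25 + 21/100 + 13/50 + 47/100 + 53/100 + 1 = 67/25 = 2.68 bits/symbol.

2.68 bits/symbol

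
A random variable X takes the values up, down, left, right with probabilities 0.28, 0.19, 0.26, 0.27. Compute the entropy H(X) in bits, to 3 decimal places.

H = −Σ pᵢ log₂ pᵢ.
−0.28·log₂(0.28) = 0.5142
−0.19·log₂(0.19) = 0.4552
−0.26·log₂(0.26) = 0.5053
−0.27·log₂(0.27) = 0.5100
Sum ≈ 1.9848 → 1.985 bits.

1.985 bits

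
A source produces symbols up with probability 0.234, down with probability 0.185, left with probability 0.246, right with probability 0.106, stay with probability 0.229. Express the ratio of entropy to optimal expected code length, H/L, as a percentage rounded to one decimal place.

Entropy H = −Σ p log₂ p ≈ 2.2686 bits.
Huffman merges: 53/500+37/200→291/1000; 229/1000+117/500→463/1000; 123/500+291/1000→537/1000; 463/1000+537/1000→1. L = 2291/1000 ≈ 2.2910.
Efficiency = H/L = 2.2686/2.2910 = 99.0%.

99.0%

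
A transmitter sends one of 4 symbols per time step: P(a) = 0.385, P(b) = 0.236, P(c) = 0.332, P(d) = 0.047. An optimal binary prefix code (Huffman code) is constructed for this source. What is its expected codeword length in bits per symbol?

1.898 bits/symbol

Repeatedly combine the two least-probable nodes; the expected code length is the sum of the merged weights.
merge 47/1000 + 59/250 → 283/1000
merge 283/1000 + 83/250 → 123/200
merge 77/200 + 123/200 → 1
L = 283/1000 + 123/200 + 1 = 949/500 = 1.898 bits/symbol.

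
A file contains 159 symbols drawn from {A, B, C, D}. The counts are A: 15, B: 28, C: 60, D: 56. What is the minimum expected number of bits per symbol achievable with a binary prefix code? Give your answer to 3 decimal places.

1.893 bits/symbol

Probabilities are the counts divided by 159.
Repeatedly combine the two least-probable nodes; the expected code length is the sum of the merged weights.
merge 5/53 + 28/159 → 43/159
merge 43/159 + 56/159 → 33/53
merge 20/53 + 33/53 → 1
L = 43/159 + 33/53 + 1 = 301/159 ≈ 1.893 bits/symbol.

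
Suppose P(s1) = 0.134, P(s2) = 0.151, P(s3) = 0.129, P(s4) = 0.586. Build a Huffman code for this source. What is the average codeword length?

1.677 bits/symbol

Repeatedly combine the two least-probable nodes; the expected code length is the sum of the merged weights.
merge 129/1000 + 67/500 → 263/1000
merge 151/1000 + 263/1000 → 207/500
merge 207/500 + 293/500 → 1
L = 263/1000 + 207/500 + 1 = 1677/1000 = 1.677 bits/symbol.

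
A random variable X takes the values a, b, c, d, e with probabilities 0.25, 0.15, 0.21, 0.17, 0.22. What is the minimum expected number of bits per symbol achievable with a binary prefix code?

2.32 bits/symbol

Repeatedly combine the two least-probable nodes; the expected code length is the sum of the merged weights.
merge 3/20 + 17/100 → 8/25
merge 21/100 + 11/50 → 43/100
merge 1/4 + 8/25 → 57/100
merge 43/100 + 57/100 → 1
L = 8/25 + 43/100 + 57/100 + 1 = 58/25 = 2.32 bits/symbol.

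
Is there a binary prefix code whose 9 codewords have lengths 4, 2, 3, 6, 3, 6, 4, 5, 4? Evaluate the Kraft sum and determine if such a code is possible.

With common denominator 2^6 = 64: Σ 2^(−ℓᵢ) = 4/64 + 16/64 + 8/64 + 1/64 + 8/64 + 1/64 + 4/64 + 2/64 + 4/64 = 48/64 = 0.75.
Kraft's inequality requires Σ ≤ 1; here Σ = 0.75 ≤ 1, so such a prefix code exists.

0.75; yes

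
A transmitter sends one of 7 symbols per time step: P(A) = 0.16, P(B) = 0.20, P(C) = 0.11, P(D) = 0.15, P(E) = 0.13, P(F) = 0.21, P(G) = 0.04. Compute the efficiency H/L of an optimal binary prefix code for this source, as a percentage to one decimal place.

98.2%

Entropy H = −Σ p log₂ p ≈ 2.6895 bits.
Huffman merges: 1/25+11/100→3/20; 13/100+3/20→7/25; 3/20+4/25→31/100; 1/5+21/100→41/100; 7/25+31/100→59/100; 41/100+59/100→1. L = 137/50 ≈ 2.7400.
Efficiency = H/L = 2.6895/2.7400 = 98.2%.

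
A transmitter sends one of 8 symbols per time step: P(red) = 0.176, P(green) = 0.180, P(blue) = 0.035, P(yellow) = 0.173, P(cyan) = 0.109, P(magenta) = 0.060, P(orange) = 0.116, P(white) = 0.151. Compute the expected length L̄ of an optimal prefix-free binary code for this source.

Repeatedly combine the two least-probable nodes; the expected code length is the sum of the merged weights.
merge 7/200 + 3/50 → 19/200
merge 19/200 + 109/1000 → 51/250
merge 29/250 + 151/1000 → 267/1000
merge 173/1000 + 22/125 → 349/1000
merge 9/50 + 51/250 → 48/125
merge 267/1000 + 349/1000 → 77/125
merge 48/125 + 77/125 → 1
L = 19/200 + 51/250 + 267/1000 + 349/1000 + 48/125 + 77/125 + 1 = 583/200 = 2.915 bits/symbol.

2.915 bits/symbol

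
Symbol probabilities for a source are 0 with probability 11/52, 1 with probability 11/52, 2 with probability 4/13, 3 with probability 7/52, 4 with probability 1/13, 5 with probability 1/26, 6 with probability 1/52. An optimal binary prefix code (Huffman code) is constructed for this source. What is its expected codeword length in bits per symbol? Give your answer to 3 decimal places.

2.462 bits/symbol

Repeatedly combine the two least-probable nodes; the expected code length is the sum of the merged weights.
merge 1/52 + 1/26 → 3/52
merge 3/52 + 1/13 → 7/52
merge 7/52 + 7/52 → 7/26
merge 11/52 + 11/52 → 11/26
merge 7/26 + 4/13 → 15/26
merge 11/26 + 15/26 → 1
L = 3/52 + 7/52 + 7/26 + 11/26 + 15/26 + 1 = 32/13 ≈ 2.462 bits/symbol.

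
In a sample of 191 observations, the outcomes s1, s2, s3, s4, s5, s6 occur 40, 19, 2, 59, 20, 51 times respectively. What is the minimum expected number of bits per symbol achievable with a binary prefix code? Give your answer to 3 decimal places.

Probabilities are the counts divided by 191.
Repeatedly combine the two least-probable nodes; the expected code length is the sum of the merged weights.
merge 2/191 + 19/191 → 21/191
merge 20/191 + 21/191 → 41/191
merge 40/191 + 41/191 → 81/191
merge 51/191 + 59/191 → 110/191
merge 81/191 + 110/191 → 1
L = 21/191 + 41/191 + 81/191 + 110/191 + 1 = 444/191 ≈ 2.325 bits/symbol.

2.325 bits/symbol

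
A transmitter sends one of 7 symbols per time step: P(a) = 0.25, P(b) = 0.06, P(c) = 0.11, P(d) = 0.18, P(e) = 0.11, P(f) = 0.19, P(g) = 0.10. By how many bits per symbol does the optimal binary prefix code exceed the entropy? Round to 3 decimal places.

0.043 bits

Entropy H = −Σ p log₂ p ≈ 2.6768 bits.
Huffman merges: 3/50+1/10→4/25; 11/100+11/100→11/50; 4/25+9/50→17/50; 19/100+11/50→41/100; 1/4+17/50→59/100; 41/100+59/100→1. L = 68/25 ≈ 2.7200.
L − H = 2.7200 − 2.6768 = 0.043 bits.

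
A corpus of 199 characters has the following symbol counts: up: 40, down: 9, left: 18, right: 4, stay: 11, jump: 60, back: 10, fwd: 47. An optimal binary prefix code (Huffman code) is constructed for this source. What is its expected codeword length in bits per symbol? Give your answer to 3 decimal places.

2.588 bits/symbol

Probabilities are the counts divided by 199.
Repeatedly combine the two least-probable nodes; the expected code length is the sum of the merged weights.
merge 4/199 + 9/199 → 13/199
merge 10/199 + 11/199 → 21/199
merge 13/199 + 18/199 → 31/199
merge 21/199 + 31/199 → 52/199
merge 40/199 + 47/199 → 87/199
merge 52/199 + 60/199 → 112/199
merge 87/199 + 112/199 → 1
L = 13/199 + 21/199 + 31/199 + 52/199 + 87/199 + 112/199 + 1 = 515/199 ≈ 2.588 bits/symbol.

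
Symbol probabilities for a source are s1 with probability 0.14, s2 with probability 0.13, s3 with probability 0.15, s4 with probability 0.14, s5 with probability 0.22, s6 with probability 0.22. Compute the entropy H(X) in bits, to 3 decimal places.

2.549 bits

H = −Σ pᵢ log₂ pᵢ.
−0.14·log₂(0.14) = 0.3971
−0.13·log₂(0.13) = 0.3826
−0.15·log₂(0.15) = 0.4105
−0.14·log₂(0.14) = 0.3971
−0.22·log₂(0.22) = 0.4806
−0.22·log₂(0.22) = 0.4806
Sum ≈ 2.5486 → 2.549 bits.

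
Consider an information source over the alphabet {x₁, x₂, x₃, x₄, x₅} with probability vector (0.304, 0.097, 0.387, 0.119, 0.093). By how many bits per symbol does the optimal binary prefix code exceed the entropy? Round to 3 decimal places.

Entropy H = −Σ p log₂ p ≈ 2.0629 bits.
Huffman merges: 93/1000+97/1000→19/100; 119/1000+19/100→309/1000; 38/125+309/1000→613/1000; 387/1000+613/1000→1. L = 264/125 ≈ 2.1120.
L − H = 2.1120 − 2.0629 = 0.049 bits.

0.049 bits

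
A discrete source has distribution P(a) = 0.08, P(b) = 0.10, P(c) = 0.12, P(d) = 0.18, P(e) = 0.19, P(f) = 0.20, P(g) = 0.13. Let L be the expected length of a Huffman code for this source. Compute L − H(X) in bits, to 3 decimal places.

Entropy H = −Σ p log₂ p ≈ 2.7383 bits.
Huffman merges: 2/25+1/10→9/50; 3/25+13/100→1/4; 9/50+9/50→9/25; 19/100+1/5→39/100; 1/4+9/25→61/100; 39/100+61/100→1. L = 279/100 ≈ 2.7900.
L − H = 2.7900 − 2.7383 = 0.052 bits.

0.052 bits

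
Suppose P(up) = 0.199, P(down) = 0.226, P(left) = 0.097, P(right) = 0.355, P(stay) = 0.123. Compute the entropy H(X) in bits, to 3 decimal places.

2.177 bits

H = −Σ pᵢ log₂ pᵢ.
−0.199·log₂(0.199) = 0.4635
−0.226·log₂(0.226) = 0.4849
−0.097·log₂(0.097) = 0.3265
−0.355·log₂(0.355) = 0.5304
−0.123·log₂(0.123) = 0.3719
Sum ≈ 2.1772 → 2.177 bits.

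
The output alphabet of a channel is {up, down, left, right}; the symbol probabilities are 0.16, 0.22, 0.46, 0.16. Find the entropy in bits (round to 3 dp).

1.842 bits

H = −Σ pᵢ log₂ pᵢ.
−0.16·log₂(0.16) = 0.4230
−0.22·log₂(0.22) = 0.4806
−0.46·log₂(0.46) = 0.5153
−0.16·log₂(0.16) = 0.4230
Sum ≈ 1.8419 → 1.842 bits.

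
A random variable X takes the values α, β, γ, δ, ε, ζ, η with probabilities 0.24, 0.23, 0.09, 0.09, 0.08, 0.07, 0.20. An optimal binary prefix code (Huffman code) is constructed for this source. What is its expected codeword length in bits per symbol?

Repeatedly combine the two least-probable nodes; the expected code length is the sum of the merged weights.
merge 7/100 + 2/25 → 3/20
merge 9/100 + 9/100 → 9/50
merge 3/20 + 9/50 → 33/100
merge 1/5 + 23/100 → 43/100
merge 6/25 + 33/100 → 57/100
merge 43/100 + 57/100 → 1
L = 3/20 + 9/50 + 33/100 + 43/100 + 57/100 + 1 = 133/50 = 2.66 bits/symbol.

2.66 bits/symbol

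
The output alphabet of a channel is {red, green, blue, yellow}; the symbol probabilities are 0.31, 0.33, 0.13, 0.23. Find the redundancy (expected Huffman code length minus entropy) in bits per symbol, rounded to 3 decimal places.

0.078 bits

Entropy H = −Σ p log₂ p ≈ 1.9219 bits.
Huffman merges: 13/100+23/100→9/25; 31/100+33/100→16/25; 9/25+16/25→1. L = 2 ≈ 2.0000.
L − H = 2.0000 − 1.9219 = 0.078 bits.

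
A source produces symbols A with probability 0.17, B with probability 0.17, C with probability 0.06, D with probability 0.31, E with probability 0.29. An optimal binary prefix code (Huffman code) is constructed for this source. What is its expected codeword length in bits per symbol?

Repeatedly combine the two least-probable nodes; the expected code length is the sum of the merged weights.
merge 3/50 + 17/100 → 23/100
merge 17/100 + 23/100 → 2/5
merge 29/100 + 31/100 → 3/5
merge 2/5 + 3/5 → 1
L = 23/100 + 2/5 + 3/5 + 1 = 223/100 = 2.23 bits/symbol.

2.23 bits/symbol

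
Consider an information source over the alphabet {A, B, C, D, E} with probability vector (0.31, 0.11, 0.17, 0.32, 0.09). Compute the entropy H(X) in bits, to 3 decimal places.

H = −Σ pᵢ log₂ pᵢ.
−0.31·log₂(0.31) = 0.5238
−0.11·log₂(0.11) = 0.3503
−0.17·log₂(0.17) = 0.4346
−0.32·log₂(0.32) = 0.5260
−0.09·log₂(0.09) = 0.3127
Sum ≈ 2.1474 → 2.147 bits.

2.147 bits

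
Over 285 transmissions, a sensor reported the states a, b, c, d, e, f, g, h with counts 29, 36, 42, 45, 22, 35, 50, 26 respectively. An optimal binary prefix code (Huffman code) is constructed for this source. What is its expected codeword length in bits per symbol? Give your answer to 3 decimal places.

Probabilities are the counts divided by 285.
Repeatedly combine the two least-probable nodes; the expected code length is the sum of the merged weights.
merge 22/285 + 26/285 → 16/95
merge 29/285 + 7/57 → 64/285
merge 12/95 + 14/95 → 26/95
merge 3/19 + 16/95 → 31/95
merge 10/57 + 64/285 → 2/5
merge 26/95 + 31/95 → 3/5
merge 2/5 + 3/5 → 1
L = 16/95 + 64/285 + 26/95 + 31/95 + 2/5 + 3/5 + 1 = 853/285 ≈ 2.993 bits/symbol.

2.993 bits/symbol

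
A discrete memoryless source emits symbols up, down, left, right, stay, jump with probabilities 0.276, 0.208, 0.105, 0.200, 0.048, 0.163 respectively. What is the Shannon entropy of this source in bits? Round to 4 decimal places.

2.4265 bits

H = −Σ pᵢ log₂ pᵢ.
−0.276·log₂(0.276) = 0.5126
−0.208·log₂(0.208) = 0.4712
−0.105·log₂(0.105) = 0.3414
−0.200·log₂(0.200) = 0.4644
−0.048·log₂(0.048) = 0.2103
−0.163·log₂(0.163) = 0.4266
Sum ≈ 2.4265 → 2.4265 bits.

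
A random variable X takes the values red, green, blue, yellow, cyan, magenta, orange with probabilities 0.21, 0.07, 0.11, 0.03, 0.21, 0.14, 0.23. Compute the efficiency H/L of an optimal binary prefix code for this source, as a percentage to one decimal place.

Entropy H = −Σ p log₂ p ≈ 2.6010 bits.
Huffman merges: 3/100+7/100→1/10; 1/10+11/100→21/100; 7/50+21/100→7/20; 21/100+21/100→21/50; 23/100+7/20→29/50; 21/50+29/50→1. L = 133/50 ≈ 2.6600.
Efficiency = H/L = 2.6010/2.6600 = 97.8%.

97.8%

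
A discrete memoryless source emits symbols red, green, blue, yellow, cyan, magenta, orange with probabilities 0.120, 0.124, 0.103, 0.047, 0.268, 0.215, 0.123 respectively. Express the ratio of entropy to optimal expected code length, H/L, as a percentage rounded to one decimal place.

Entropy H = −Σ p log₂ p ≈ 2.6434 bits.
Huffman merges: 47/1000+103/1000→3/20; 3/25+123/1000→243/1000; 31/250+3/20→137/500; 43/200+243/1000→229/500; 67/250+137/500→271/500; 229/500+271/500→1. L = 2667/1000 ≈ 2.6670.
Efficiency = H/L = 2.6434/2.6670 = 99.1%.

99.1%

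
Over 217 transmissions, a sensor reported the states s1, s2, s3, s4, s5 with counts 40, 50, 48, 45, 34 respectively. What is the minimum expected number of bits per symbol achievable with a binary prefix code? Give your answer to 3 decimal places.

2.341 bits/symbol

Probabilities are the counts divided by 217.
Repeatedly combine the two least-probable nodes; the expected code length is the sum of the merged weights.
merge 34/217 + 40/217 → 74/217
merge 45/217 + 48/217 → 3/7
merge 50/217 + 74/217 → 4/7
merge 3/7 + 4/7 → 1
L = 74/217 + 3/7 + 4/7 + 1 = 508/217 ≈ 2.341 bits/symbol.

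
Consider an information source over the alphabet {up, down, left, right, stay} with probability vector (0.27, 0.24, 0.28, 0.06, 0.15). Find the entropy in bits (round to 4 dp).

2.1725 bits

H = −Σ pᵢ log₂ pᵢ.
−0.27·log₂(0.27) = 0.5100
−0.24·log₂(0.24) = 0.4941
−0.28·log₂(0.28) = 0.5142
−0.06·log₂(0.06) = 0.2435
−0.15·log₂(0.15) = 0.4105
Sum ≈ 2.1725 → 2.1725 bits.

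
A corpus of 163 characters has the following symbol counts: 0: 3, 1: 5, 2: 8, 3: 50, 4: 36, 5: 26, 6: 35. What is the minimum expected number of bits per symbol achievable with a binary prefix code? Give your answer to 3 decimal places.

2.405 bits/symbol

Probabilities are the counts divided by 163.
Repeatedly combine the two least-probable nodes; the expected code length is the sum of the merged weights.
merge 3/163 + 5/163 → 8/163
merge 8/163 + 8/163 → 16/163
merge 16/163 + 26/163 → 42/163
merge 35/163 + 36/163 → 71/163
merge 42/163 + 50/163 → 92/163
merge 71/163 + 92/163 → 1
L = 8/163 + 16/163 + 42/163 + 71/163 + 92/163 + 1 = 392/163 ≈ 2.405 bits/symbol.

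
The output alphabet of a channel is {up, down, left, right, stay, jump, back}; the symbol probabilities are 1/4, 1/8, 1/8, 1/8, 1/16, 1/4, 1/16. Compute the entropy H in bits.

2.625 bits

Each probability is a power of 1/2, so log₂(1/p) is an integer.
H = Σ p·log₂(1/p) = 1/4·2 + 1/8·3 + 1/8·3 + 1/8·3 + 1/16·4 + 1/4·2 + 1/16·4 = 2.625 bits.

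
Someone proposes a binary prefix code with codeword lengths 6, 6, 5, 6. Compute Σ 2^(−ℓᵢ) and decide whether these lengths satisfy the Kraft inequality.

With common denominator 2^6 = 64: Σ 2^(−ℓᵢ) = 1/64 + 1/64 + 2/64 + 1/64 = 5/64 = 0.078125.
Kraft's inequality requires Σ ≤ 1; here Σ = 0.078125 ≤ 1, so such a prefix code exists.

0.078125; yes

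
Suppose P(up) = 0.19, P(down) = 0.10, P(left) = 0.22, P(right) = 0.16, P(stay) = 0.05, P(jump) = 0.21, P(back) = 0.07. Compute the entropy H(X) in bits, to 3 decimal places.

2.648 bits

H = −Σ pᵢ log₂ pᵢ.
−0.19·log₂(0.19) = 0.4552
−0.10·log₂(0.10) = 0.3322
−0.22·log₂(0.22) = 0.4806
−0.16·log₂(0.16) = 0.4230
−0.05·log₂(0.05) = 0.2161
−0.21·log₂(0.21) = 0.4728
−0.07·log₂(0.07) = 0.2686
Sum ≈ 2.6485 → 2.648 bits.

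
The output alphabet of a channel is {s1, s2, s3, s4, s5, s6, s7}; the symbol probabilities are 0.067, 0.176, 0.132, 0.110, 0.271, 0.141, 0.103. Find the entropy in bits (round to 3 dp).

H = −Σ pᵢ log₂ pᵢ.
−0.067·log₂(0.067) = 0.2613
−0.176·log₂(0.176) = 0.4411
−0.132·log₂(0.132) = 0.3856
−0.110·log₂(0.110) = 0.3503
−0.271·log₂(0.271) = 0.5105
−0.141·log₂(0.141) = 0.3985
−0.103·log₂(0.103) = 0.3378
Sum ≈ 2.6850 → 2.685 bits.

2.685 bits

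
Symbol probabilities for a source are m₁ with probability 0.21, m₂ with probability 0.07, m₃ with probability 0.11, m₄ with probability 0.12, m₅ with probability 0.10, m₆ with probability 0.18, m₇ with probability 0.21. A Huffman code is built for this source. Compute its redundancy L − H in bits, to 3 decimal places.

0.041 bits

Entropy H = −Σ p log₂ p ≈ 2.7091 bits.
Huffman merges: 7/100+1/10→17/100; 11/100+3/25→23/100; 17/100+9/50→7/20; 21/100+21/100→21/50; 23/100+7/20→29/50; 21/50+29/50→1. L = 11/4 ≈ 2.7500.
L − H = 2.7500 − 2.7091 = 0.041 bits.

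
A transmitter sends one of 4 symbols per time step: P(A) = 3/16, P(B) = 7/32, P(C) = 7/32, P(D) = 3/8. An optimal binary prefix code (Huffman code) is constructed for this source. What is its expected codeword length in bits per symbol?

Repeatedly combine the two least-probable nodes; the expected code length is the sum of the merged weights.
merge 3/16 + 7/32 → 13/32
merge 7/32 + 3/8 → 19/32
merge 13/32 + 19/32 → 1
L = 13/32 + 19/32 + 1 = 2 bits/symbol.

2 bits/symbol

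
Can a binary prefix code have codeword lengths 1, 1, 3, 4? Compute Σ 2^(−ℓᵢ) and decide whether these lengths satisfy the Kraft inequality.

With common denominator 2^4 = 16: Σ 2^(−ℓᵢ) = 8/16 + 8/16 + 2/16 + 1/16 = 19/16 = 1.1875.
Kraft's inequality requires Σ ≤ 1; here Σ = 1.1875 > 1, so no such prefix code exists.

1.1875; no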